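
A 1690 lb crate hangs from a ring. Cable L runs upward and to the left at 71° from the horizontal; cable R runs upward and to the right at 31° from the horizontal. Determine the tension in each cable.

T_L = 1481 lb, T_R = 562.5 lb

ΣF_x = 0: −T_L·cos71° + T_R·cos31° = 0 → T_R = 0.379819·T_L.
ΣF_y = 0: T_L·sin71° + T_R·sin31° = 1690.
Substitute: T_L·(0.945519 + 0.379819·0.515038) = 1690 → T_L = 1480.97 ≈ 1481 lb.
Then T_R = 0.379819 × 1480.97 = 562.5 lb.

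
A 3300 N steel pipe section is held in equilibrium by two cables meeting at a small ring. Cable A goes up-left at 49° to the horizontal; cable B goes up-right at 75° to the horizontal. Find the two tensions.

T_A = 1030 N, T_B = 2611 N

ΣF_x = 0: −T_A·cos49° + T_B·cos75° = 0 → T_B = 2.53482·T_A.
ΣF_y = 0: T_A·sin49° + T_B·sin75° = 3300.
Substitute: T_A·(0.75471 + 2.53482·0.965926) = 3300 → T_A = 1030.23 ≈ 1030 N.
Then T_B = 2.53482 × 1030.23 = 2611 N.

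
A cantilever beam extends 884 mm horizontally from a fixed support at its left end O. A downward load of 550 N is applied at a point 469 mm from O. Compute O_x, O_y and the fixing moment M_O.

ΣF_x = 0: O_x = 0.
ΣF_y = 0: O_y − 550 = 0 → O_y = 550.0 N.
ΣM about O: M_O − 550·469 = 0 → M_O = 258000 N·mm.

O_x = 0, O_y = 550.0 N, M_O = 258000 N·mm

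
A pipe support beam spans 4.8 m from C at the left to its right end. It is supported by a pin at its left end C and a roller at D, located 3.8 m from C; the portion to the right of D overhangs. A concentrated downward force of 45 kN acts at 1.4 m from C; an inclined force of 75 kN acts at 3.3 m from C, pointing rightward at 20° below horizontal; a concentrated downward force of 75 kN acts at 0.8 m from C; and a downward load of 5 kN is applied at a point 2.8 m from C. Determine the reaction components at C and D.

C_x = -70.48 kN, C_y = 92.32 kN, D_y = 58.33 kN

Moments about C: D_y·3.8 − 45·1.4 − 75·sin20°·3.3 − 75·0.8 − 5·2.8 = 0 → D_y = 221.65/3.8 = 58.3289 ≈ 58.33 kN.
ΣF_y = 0: C_y + 58.3289 − 45 − 75·sin20° − 75 − 5 = 0 → C_y = 92.32 kN.
ΣF_x = 0: C_x + 75·cos20° = 0 → C_x = -70.48 kN.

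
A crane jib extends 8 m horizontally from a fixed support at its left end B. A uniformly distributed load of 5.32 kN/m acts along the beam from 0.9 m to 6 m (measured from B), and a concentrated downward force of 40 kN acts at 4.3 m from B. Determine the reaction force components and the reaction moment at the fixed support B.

B_x = 0, B_y = 67.13 kN, M_B = 265.6 kN·m

Resultant of the distributed load: 5.32 × 5.1 = 27.132 kN at 3.45 m from B.
ΣF_x = 0: B_x = 0.
ΣF_y = 0: B_y − 5.32·5.1 − 40 = 0 → B_y = 67.13 kN.
ΣM about B: M_B − (5.32·5.1)·3.45 − 40·4.3 = 0 → M_B = 265.6 kN·m.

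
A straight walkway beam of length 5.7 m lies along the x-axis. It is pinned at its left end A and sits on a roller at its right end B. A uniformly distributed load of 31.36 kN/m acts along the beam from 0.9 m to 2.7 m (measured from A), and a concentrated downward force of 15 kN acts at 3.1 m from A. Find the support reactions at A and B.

Resultant of the distributed load: 31.36 × 1.8 = 56.448 kN at 1.8 m from A.
Taking moments about A: B_y·5.7 − (31.36·1.8)·1.8 − 15·3.1 = 0 → B_y = 148.1064/5.7 = 25.9836 ≈ 25.98 kN.
ΣF_y = 0: A_y + 25.9836 − 31.36·1.8 − 15 = 0 → A_y = 45.46 kN.
ΣF_x = 0: no horizontal applied forces, so A_x = 0.

A_x = 0, A_y = 45.46 kN, B_y = 25.98 kN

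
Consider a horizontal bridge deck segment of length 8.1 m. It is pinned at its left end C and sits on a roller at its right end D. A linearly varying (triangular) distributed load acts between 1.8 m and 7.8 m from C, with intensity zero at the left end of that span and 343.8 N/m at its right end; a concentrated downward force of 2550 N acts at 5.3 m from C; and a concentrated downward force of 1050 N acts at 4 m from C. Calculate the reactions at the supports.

C_x = 0, C_y = 1706 N, D_y = 2926 N

Resultant of the triangular load: ½ × 343.8 × 6 = 1031.4 N, acting at 5.8 m from C (one-third of the span from the peak).
Taking moments about C: D_y·8.1 − (½·343.8·6)·5.8 − 2550·5.3 − 1050·4 = 0 → D_y = 23697.12/8.1 = 2925.57 ≈ 2926 N.
ΣF_y = 0: C_y + 2925.57 − ½·343.8·6 − 2550 − 1050 = 0 → C_y = 1706 N.
ΣF_x = 0: no horizontal applied forces, so C_x = 0.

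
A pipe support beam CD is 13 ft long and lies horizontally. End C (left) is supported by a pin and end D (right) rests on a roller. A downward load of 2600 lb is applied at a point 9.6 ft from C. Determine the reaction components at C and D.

C_x = 0, C_y = 680.0 lb, D_y = 1920 lb

ΣM about C: D_y·13 − 2600·9.6 = 0 → D_y = 24960/13 = 1920 lb.
ΣF_y = 0: C_y + 1920 − 2600 = 0 → C_y = 680.0 lb.
ΣF_x = 0: no horizontal applied forces, so C_x = 0.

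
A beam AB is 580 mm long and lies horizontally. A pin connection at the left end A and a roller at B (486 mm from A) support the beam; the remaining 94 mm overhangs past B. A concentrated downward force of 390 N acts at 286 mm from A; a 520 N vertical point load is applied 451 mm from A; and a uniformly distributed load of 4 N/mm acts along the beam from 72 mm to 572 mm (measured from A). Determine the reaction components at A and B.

Resultant of the distributed load: 4 × 500 = 2000 N at 322 mm from A.
ΣM about A: B_y·486 − 390·286 − 520·451 − (4·500)·322 = 0 → B_y = 990060/486 = 2037.16 ≈ 2037 N.
ΣF_y = 0: A_y + 2037.16 − 390 − 520 − 4·500 = 0 → A_y = 872.8 N.
ΣF_x = 0: no horizontal applied forces, so A_x = 0.

A_x = 0, A_y = 872.8 N, B_y = 2037 N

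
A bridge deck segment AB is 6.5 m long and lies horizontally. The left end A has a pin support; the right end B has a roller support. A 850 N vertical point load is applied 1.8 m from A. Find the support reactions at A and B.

A_x = 0, A_y = 614.6 N, B_y = 235.4 N

Taking moments about A: B_y·6.5 − 850·1.8 = 0 → B_y = 1530/6.5 = 235.385 ≈ 235.4 N.
ΣF_y = 0: A_y + 235.385 − 850 = 0 → A_y = 614.6 N.
ΣF_x = 0: no horizontal applied forces, so A_x = 0.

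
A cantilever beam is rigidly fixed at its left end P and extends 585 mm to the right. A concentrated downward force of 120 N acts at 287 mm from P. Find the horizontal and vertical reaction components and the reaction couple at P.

P_x = 0, P_y = 120.0 N, M_P = 34440 N·mm

ΣF_x = 0: P_x = 0.
ΣF_y = 0: P_y − 120 = 0 → P_y = 120.0 N.
ΣM about P: M_P − 120·287 = 0 → M_P = 34440 N·mm.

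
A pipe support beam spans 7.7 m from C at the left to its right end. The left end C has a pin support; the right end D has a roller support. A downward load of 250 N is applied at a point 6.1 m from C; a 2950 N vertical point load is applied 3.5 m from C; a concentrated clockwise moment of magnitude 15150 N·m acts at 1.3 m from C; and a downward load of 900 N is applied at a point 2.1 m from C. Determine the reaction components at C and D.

C_x = 0, C_y = 348.1 N, D_y = 3752 N

ΣM about C: D_y·7.7 − 250·6.1 − 2950·3.5 − 15150 − 900·2.1 = 0 → D_y = 28890/7.7 = 3751.95 ≈ 3752 N.
ΣF_y = 0: C_y + 3751.95 − 250 − 2950 − 900 = 0 → C_y = 348.1 N.
ΣF_x = 0: no horizontal applied forces, so C_x = 0.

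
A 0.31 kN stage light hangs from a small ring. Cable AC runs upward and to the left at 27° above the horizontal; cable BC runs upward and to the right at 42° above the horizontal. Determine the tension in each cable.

ΣF_x = 0: −T_AC·cos27° + T_BC·cos42° = 0 → T_BC = 1.19897·T_AC.
ΣF_y = 0: T_AC·sin27° + T_BC·sin42° = 0.31.
Substitute: T_AC·(0.45399 + 1.19897·0.669131) = 0.31 → T_AC = 0.246765 ≈ 0.2468 kN.
Then T_BC = 1.19897 × 0.246765 = 0.2959 kN.

T_AC = 0.2468 kN, T_BC = 0.2959 kN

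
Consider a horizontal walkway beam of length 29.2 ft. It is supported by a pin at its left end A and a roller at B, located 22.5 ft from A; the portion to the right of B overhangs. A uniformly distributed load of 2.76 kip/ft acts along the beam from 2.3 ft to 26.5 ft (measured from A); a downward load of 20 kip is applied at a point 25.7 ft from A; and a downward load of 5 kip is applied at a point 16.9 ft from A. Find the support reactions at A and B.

A_x = 0, A_y = 22.45 kip, B_y = 69.35 kip

Resultant of the distributed load: 2.76 × 24.2 = 66.792 kip at 14.4 ft from A.
ΣM about A: B_y·22.5 − (2.76·24.2)·14.4 − 20·25.7 − 5·16.9 = 0 → B_y = 1560.3048/22.5 = 69.3469 ≈ 69.35 kip.
ΣF_y = 0: A_y + 69.3469 − 2.76·24.2 − 20 − 5 = 0 → A_y = 22.45 kip.
ΣF_x = 0: no horizontal applied forces, so A_x = 0.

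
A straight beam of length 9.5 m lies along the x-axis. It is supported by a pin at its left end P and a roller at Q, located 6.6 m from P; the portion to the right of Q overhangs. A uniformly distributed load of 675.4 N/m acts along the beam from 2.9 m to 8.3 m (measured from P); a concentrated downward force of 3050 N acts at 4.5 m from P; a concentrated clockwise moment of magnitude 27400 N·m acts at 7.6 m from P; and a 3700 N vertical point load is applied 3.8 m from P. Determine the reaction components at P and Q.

P_x = 0, P_y = -1059 N, Q_y = 11460 N

Resultant of the distributed load: 675.4 × 5.4 = 3647.16 N at 5.6 m from P.
Taking moments about P: Q_y·6.6 − (675.4·5.4)·5.6 − 3050·4.5 − 27400 − 3700·3.8 = 0 → Q_y = 75609.096/6.6 = 11455.9 ≈ 11460 N.
ΣF_y = 0: P_y + 11455.9 − 675.4·5.4 − 3050 − 3700 = 0 → P_y = -1059 N.
ΣF_x = 0: no horizontal applied forces, so P_x = 0.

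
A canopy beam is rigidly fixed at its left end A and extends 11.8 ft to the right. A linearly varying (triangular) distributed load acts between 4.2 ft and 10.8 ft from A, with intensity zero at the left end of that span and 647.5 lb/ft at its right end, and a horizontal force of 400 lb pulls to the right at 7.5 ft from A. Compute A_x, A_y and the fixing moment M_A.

A_x = -400.0 lb, A_y = 2137 lb, M_A = 18380 lb·ft

Resultant of the triangular load: ½ × 647.5 × 6.6 = 2136.75 lb, acting at 8.6 ft from A (one-third of the span from the peak).
ΣF_x = 0: A_x + 400 = 0 → A_x = -400.0 lb.
ΣF_y = 0: A_y − ½·647.5·6.6 = 0 → A_y = 2137 lb.
ΣM about A: M_A − (½·647.5·6.6)·8.6 = 0 → M_A = 18380 lb·ft.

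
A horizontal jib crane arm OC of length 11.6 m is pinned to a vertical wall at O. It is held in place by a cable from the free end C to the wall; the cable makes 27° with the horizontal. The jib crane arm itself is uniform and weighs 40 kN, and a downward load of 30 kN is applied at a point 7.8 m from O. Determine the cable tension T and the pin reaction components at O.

ΣM about O: T·sin27°·11.6 − 40·5.8 − 30·7.8 = 0 → T = 466/(11.6·0.45399) = 88.4874 ≈ 88.49 kN.
ΣF_x = 0: O_x − T·cos27° = 0 → O_x = 88.4874 × 0.891007 = 78.84 kN.
ΣF_y = 0: O_y + T·sin27° − 40 − 30 = 0 → O_y = 70 − 88.4874 × 0.45399 = 29.83 kN.

T = 88.49 kN, O_x = 78.84 kN, O_y = 29.83 kN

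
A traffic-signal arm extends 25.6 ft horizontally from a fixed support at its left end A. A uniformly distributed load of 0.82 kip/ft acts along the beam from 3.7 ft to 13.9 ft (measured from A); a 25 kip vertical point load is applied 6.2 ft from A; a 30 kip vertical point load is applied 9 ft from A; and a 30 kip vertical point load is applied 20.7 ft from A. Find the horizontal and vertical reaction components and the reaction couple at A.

A_x = 0, A_y = 93.36 kip, M_A = 1120 kip·ft

Resultant of the distributed load: 0.82 × 10.2 = 8.364 kip at 8.8 ft from A.
ΣF_x = 0: A_x = 0.
ΣF_y = 0: A_y − 0.82·10.2 − 25 − 30 − 30 = 0 → A_y = 93.36 kip.
ΣM about A: M_A − (0.82·10.2)·8.8 − 25·6.2 − 30·9 − 30·20.7 = 0 → M_A = 1120 kip·ft.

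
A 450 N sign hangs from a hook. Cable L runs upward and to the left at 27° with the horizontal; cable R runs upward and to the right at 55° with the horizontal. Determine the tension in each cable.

ΣF_x = 0: −T_L·cos27° + T_R·cos55° = 0 → T_R = 1.55342·T_L.
ΣF_y = 0: T_L·sin27° + T_R·sin55° = 450.
Substitute: T_L·(0.45399 + 1.55342·0.819152) = 450 → T_L = 260.646 ≈ 260.6 N.
Then T_R = 1.55342 × 260.646 = 404.9 N.

T_L = 260.6 N, T_R = 404.9 N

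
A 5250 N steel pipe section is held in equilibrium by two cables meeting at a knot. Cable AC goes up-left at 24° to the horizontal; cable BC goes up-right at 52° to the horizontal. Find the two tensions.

ΣF_x = 0: −T_AC·cos24° + T_BC·cos52° = 0 → T_BC = 1.48384·T_AC.
ΣF_y = 0: T_AC·sin24° + T_BC·sin52° = 5250.
Substitute: T_AC·(0.406737 + 1.48384·0.788011) = 5250 → T_AC = 3331.18 ≈ 3331 N.
Then T_BC = 1.48384 × 3331.18 = 4943 N.

T_AC = 3331 N, T_BC = 4943 N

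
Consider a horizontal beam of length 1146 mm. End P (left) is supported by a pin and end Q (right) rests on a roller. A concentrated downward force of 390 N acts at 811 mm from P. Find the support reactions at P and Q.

Taking moments about P: Q_y·1146 − 390·811 = 0 → Q_y = 316290/1146 = 275.995 ≈ 276.0 N.
ΣF_y = 0: P_y + 275.995 − 390 = 0 → P_y = 114.0 N.
ΣF_x = 0: no horizontal applied forces, so P_x = 0.

P_x = 0, P_y = 114.0 N, Q_y = 276.0 N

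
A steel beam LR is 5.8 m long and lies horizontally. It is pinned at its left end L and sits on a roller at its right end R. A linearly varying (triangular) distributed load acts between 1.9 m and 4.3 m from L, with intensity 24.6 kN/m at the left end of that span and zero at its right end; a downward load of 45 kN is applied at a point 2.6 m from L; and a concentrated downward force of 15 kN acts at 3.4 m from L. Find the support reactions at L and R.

Resultant of the triangular load: ½ × 24.6 × 2.4 = 29.52 kN, acting at 2.7 m from L (one-third of the span from the peak).
ΣM about L: R_y·5.8 − (½·24.6·2.4)·2.7 − 45·2.6 − 15·3.4 = 0 → R_y = 247.704/5.8 = 42.7076 ≈ 42.71 kN.
ΣF_y = 0: L_y + 42.7076 − ½·24.6·2.4 − 45 − 15 = 0 → L_y = 46.81 kN.
ΣF_x = 0: no horizontal applied forces, so L_x = 0.

L_x = 0, L_y = 46.81 kN, R_y = 42.71 kN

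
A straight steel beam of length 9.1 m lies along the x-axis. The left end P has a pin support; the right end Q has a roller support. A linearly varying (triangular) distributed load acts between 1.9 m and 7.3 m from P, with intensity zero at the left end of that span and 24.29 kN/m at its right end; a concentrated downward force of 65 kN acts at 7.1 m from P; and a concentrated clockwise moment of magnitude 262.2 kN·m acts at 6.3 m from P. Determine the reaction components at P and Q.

Resultant of the triangular load: ½ × 24.29 × 5.4 = 65.583 kN, acting at 5.5 m from P (one-third of the span from the peak).
Moments about P: Q_y·9.1 − (½·24.29·5.4)·5.5 − 65·7.1 − 262.2 = 0 → Q_y = 1084.4065/9.1 = 119.166 ≈ 119.2 kN.
ΣF_y = 0: P_y + 119.166 − ½·24.29·5.4 − 65 = 0 → P_y = 11.42 kN.
ΣF_x = 0: no horizontal applied forces, so P_x = 0.

P_x = 0, P_y = 11.42 kN, Q_y = 119.2 kN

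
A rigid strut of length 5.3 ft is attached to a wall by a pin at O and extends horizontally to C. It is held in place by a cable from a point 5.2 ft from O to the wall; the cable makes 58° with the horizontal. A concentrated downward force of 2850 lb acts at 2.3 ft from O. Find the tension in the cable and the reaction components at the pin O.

ΣM about O: T·sin58°·5.2 − 2850·2.3 = 0 → T = 6555/(5.2·0.848048) = 1486.45 ≈ 1486 lb.
ΣF_x = 0: O_x − T·cos58° = 0 → O_x = 1486.45 × 0.529919 = 787.7 lb.
ΣF_y = 0: O_y + T·sin58° − 2850 = 0 → O_y = 2850 − 1486.45 × 0.848048 = 1589 lb.

T = 1486 lb, O_x = 787.7 lb, O_y = 1589 lb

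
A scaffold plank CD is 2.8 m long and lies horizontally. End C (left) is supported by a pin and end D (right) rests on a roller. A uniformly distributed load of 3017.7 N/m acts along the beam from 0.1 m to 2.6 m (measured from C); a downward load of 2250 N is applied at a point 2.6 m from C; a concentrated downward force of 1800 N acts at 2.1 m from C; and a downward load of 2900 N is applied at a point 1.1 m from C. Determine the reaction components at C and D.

C_x = 0, C_y = 6278 N, D_y = 8216 N

Resultant of the distributed load: 3017.7 × 2.5 = 7544.25 N at 1.35 m from C.
Taking moments about C: D_y·2.8 − (3017.7·2.5)·1.35 − 2250·2.6 − 1800·2.1 − 2900·1.1 = 0 → D_y = 23004.7375/2.8 = 8215.98 ≈ 8216 N.
ΣF_y = 0: C_y + 8215.98 − 3017.7·2.5 − 2250 − 1800 − 2900 = 0 → C_y = 6278 N.
ΣF_x = 0: no horizontal applied forces, so C_x = 0.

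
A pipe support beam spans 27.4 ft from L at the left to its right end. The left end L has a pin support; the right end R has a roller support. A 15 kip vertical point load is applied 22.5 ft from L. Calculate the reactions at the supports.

L_x = 0, L_y = 2.682 kip, R_y = 12.32 kip

Taking moments about L: R_y·27.4 − 15·22.5 = 0 → R_y = 337.5/27.4 = 12.3175 ≈ 12.32 kip.
ΣF_y = 0: L_y + 12.3175 − 15 = 0 → L_y = 2.682 kip.
ΣF_x = 0: no horizontal applied forces, so L_x = 0.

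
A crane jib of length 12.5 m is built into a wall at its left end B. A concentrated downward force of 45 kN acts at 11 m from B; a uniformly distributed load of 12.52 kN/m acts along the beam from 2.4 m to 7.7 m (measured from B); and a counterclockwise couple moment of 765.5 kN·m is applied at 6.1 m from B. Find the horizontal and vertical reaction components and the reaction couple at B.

B_x = 0, B_y = 111.4 kN, M_B = 64.60 kN·m

Resultant of the distributed load: 12.52 × 5.3 = 66.356 kN at 5.05 m from B.
ΣF_x = 0: B_x = 0.
ΣF_y = 0: B_y − 45 − 12.52·5.3 = 0 → B_y = 111.4 kN.
ΣM about B: M_B − 45·11 − (12.52·5.3)·5.05 + 765.5 = 0 → M_B = 64.60 kN·m.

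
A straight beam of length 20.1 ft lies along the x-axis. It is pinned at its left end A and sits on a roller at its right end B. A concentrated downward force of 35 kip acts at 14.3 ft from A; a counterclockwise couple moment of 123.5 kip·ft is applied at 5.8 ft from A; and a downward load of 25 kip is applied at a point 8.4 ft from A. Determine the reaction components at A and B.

A_x = 0, A_y = 30.80 kip, B_y = 29.20 kip

ΣM about A: B_y·20.1 − 35·14.3 + 123.5 − 25·8.4 = 0 → B_y = 587/20.1 = 29.204 ≈ 29.20 kip.
ΣF_y = 0: A_y + 29.204 − 35 − 25 = 0 → A_y = 30.80 kip.
ΣF_x = 0: no horizontal applied forces, so A_x = 0.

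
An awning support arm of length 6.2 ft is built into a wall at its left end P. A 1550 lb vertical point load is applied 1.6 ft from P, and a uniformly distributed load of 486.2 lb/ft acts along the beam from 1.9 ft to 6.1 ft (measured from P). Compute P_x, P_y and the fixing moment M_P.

P_x = 0, P_y = 3592 lb, M_P = 10650 lb·ft

Resultant of the distributed load: 486.2 × 4.2 = 2042.04 lb at 4 ft from P.
ΣF_x = 0: P_x = 0.
ΣF_y = 0: P_y − 1550 − 486.2·4.2 = 0 → P_y = 3592 lb.
ΣM about P: M_P − 1550·1.6 − (486.2·4.2)·4 = 0 → M_P = 10650 lb·ft.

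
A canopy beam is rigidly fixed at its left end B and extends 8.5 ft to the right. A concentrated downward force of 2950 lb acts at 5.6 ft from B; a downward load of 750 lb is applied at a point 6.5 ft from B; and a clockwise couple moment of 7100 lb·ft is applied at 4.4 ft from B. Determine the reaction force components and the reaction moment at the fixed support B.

B_x = 0, B_y = 3700 lb, M_B = 28500 lb·ft

ΣF_x = 0: B_x = 0.
ΣF_y = 0: B_y − 2950 − 750 = 0 → B_y = 3700 lb.
ΣM about B: M_B − 2950·5.6 − 750·6.5 − 7100 = 0 → M_B = 28500 lb·ft.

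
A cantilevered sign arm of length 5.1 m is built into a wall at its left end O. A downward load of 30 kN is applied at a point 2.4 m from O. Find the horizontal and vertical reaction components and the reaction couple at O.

ΣF_x = 0: O_x = 0.
ΣF_y = 0: O_y − 30 = 0 → O_y = 30.00 kN.
ΣM about O: M_O − 30·2.4 = 0 → M_O = 72.00 kN·m.

O_x = 0, O_y = 30.00 kN, M_O = 72.00 kN·m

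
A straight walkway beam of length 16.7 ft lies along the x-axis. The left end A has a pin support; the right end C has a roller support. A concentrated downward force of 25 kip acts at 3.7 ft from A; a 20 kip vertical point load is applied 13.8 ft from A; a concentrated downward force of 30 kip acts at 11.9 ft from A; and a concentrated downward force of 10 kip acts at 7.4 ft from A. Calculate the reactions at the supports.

A_x = 0, A_y = 37.13 kip, C_y = 47.87 kip

ΣM about A: C_y·16.7 − 25·3.7 − 20·13.8 − 30·11.9 − 10·7.4 = 0 → C_y = 799.5/16.7 = 47.8743 ≈ 47.87 kip.
ΣF_y = 0: A_y + 47.8743 − 25 − 20 − 30 − 10 = 0 → A_y = 37.13 kip.
ΣF_x = 0: no horizontal applied forces, so A_x = 0.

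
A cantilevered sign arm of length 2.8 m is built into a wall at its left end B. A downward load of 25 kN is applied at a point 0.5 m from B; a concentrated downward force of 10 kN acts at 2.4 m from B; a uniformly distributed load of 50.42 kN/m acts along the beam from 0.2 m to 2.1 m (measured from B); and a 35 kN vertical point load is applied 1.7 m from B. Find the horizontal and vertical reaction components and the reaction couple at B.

Resultant of the distributed load: 50.42 × 1.9 = 95.798 kN at 1.15 m from B.
ΣF_x = 0: B_x = 0.
ΣF_y = 0: B_y − 25 − 10 − 50.42·1.9 − 35 = 0 → B_y = 165.8 kN.
ΣM about B: M_B − 25·0.5 − 10·2.4 − (50.42·1.9)·1.15 − 35·1.7 = 0 → M_B = 206.2 kN·m.

B_x = 0, B_y = 165.8 kN, M_B = 206.2 kN·m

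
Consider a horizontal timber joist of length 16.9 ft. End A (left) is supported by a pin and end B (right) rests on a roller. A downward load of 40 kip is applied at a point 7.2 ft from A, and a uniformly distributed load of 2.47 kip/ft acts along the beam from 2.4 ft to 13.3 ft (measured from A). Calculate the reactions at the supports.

A_x = 0, A_y = 37.38 kip, B_y = 29.55 kip

Resultant of the distributed load: 2.47 × 10.9 = 26.923 kip at 7.85 ft from A.
Taking moments about A: B_y·16.9 − 40·7.2 − (2.47·10.9)·7.85 = 0 → B_y = 499.34555/16.9 = 29.5471 ≈ 29.55 kip.
ΣF_y = 0: A_y + 29.5471 − 40 − 2.47·10.9 = 0 → A_y = 37.38 kip.
ΣF_x = 0: no horizontal applied forces, so A_x = 0.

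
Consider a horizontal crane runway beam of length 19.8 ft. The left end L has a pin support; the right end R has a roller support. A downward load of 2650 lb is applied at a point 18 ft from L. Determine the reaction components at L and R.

Taking moments about L: R_y·19.8 − 2650·18 = 0 → R_y = 47700/19.8 = 2409.09 ≈ 2409 lb.
ΣF_y = 0: L_y + 2409.09 − 2650 = 0 → L_y = 240.9 lb.
ΣF_x = 0: no horizontal applied forces, so L_x = 0.

L_x = 0, L_y = 240.9 lb, R_y = 2409 lb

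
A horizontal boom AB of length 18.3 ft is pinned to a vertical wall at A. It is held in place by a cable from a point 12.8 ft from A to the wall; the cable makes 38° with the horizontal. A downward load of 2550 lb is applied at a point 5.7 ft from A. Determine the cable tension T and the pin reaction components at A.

T = 1844 lb, A_x = 1453 lb, A_y = 1414 lb

ΣM about A: T·sin38°·12.8 − 2550·5.7 = 0 → T = 14535/(12.8·0.615661) = 1844.44 ≈ 1844 lb.
ΣF_x = 0: A_x − T·cos38° = 0 → A_x = 1844.44 × 0.788011 = 1453 lb.
ΣF_y = 0: A_y + T·sin38° − 2550 = 0 → A_y = 2550 − 1844.44 × 0.615661 = 1414 lb.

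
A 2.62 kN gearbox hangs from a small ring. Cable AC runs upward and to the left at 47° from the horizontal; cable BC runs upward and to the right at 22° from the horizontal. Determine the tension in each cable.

T_AC = 2.602 kN, T_BC = 1.914 kN

ΣF_x = 0: −T_AC·cos47° + T_BC·cos22° = 0 → T_BC = 0.735559·T_AC.
ΣF_y = 0: T_AC·sin47° + T_BC·sin22° = 2.62.
Substitute: T_AC·(0.731354 + 0.735559·0.374607) = 2.62 → T_AC = 2.60205 ≈ 2.602 kN.
Then T_BC = 0.735559 × 2.60205 = 1.914 kN.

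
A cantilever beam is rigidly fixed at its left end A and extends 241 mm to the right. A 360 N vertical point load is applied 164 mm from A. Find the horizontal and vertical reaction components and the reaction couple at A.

ΣF_x = 0: A_x = 0.
ΣF_y = 0: A_y − 360 = 0 → A_y = 360.0 N.
ΣM about A: M_A − 360·164 = 0 → M_A = 59040 N·mm.

A_x = 0, A_y = 360.0 N, M_A = 59040 N·mm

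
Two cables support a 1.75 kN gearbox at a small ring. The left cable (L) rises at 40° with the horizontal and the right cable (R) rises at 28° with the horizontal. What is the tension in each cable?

T_L = 1.667 kN, T_R = 1.446 kN

ΣF_x = 0: −T_L·cos40° + T_R·cos28° = 0 → T_R = 0.867599·T_L.
ΣF_y = 0: T_L·sin40° + T_R·sin28° = 1.75.
Substitute: T_L·(0.642788 + 0.867599·0.469472) = 1.75 → T_L = 1.66651 ≈ 1.667 kN.
Then T_R = 0.867599 × 1.66651 = 1.446 kN.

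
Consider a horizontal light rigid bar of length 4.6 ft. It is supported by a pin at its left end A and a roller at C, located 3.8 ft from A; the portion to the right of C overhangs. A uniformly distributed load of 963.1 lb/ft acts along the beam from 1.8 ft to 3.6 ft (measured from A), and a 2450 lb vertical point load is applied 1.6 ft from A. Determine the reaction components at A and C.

A_x = 0, A_y = 1920 lb, C_y = 2263 lb

Resultant of the distributed load: 963.1 × 1.8 = 1733.58 lb at 2.7 ft from A.
Taking moments about A: C_y·3.8 − (963.1·1.8)·2.7 − 2450·1.6 = 0 → C_y = 8600.666/3.8 = 2263.33 ≈ 2263 lb.
ΣF_y = 0: A_y + 2263.33 − 963.1·1.8 − 2450 = 0 → A_y = 1920 lb.
ΣF_x = 0: no horizontal applied forces, so A_x = 0.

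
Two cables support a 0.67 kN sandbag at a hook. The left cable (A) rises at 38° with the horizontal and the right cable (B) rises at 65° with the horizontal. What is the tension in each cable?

ΣF_x = 0: −T_A·cos38° + T_B·cos65° = 0 → T_B = 1.86459·T_A.
ΣF_y = 0: T_A·sin38° + T_B·sin65° = 0.67.
Substitute: T_A·(0.615661 + 1.86459·0.906308) = 0.67 → T_A = 0.290603 ≈ 0.2906 kN.
Then T_B = 1.86459 × 0.290603 = 0.5419 kN.

T_A = 0.2906 kN, T_B = 0.5419 kN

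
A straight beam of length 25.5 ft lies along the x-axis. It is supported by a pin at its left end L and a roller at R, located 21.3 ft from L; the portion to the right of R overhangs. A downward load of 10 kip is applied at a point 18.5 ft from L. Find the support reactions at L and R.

ΣM about L: R_y·21.3 − 10·18.5 = 0 → R_y = 185/21.3 = 8.68545 ≈ 8.685 kip.
ΣF_y = 0: L_y + 8.68545 − 10 = 0 → L_y = 1.315 kip.
ΣF_x = 0: no horizontal applied forces, so L_x = 0.

L_x = 0, L_y = 1.315 kip, R_y = 8.685 kip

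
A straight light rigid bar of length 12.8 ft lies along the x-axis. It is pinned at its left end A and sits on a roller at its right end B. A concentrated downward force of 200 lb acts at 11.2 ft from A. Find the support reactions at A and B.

A_x = 0, A_y = 25.00 lb, B_y = 175.0 lb

Moments about A: B_y·12.8 − 200·11.2 = 0 → B_y = 2240/12.8 = 175.0 lb.
ΣF_y = 0: A_y + 175 − 200 = 0 → A_y = 25.00 lb.
ΣF_x = 0: no horizontal applied forces, so A_x = 0.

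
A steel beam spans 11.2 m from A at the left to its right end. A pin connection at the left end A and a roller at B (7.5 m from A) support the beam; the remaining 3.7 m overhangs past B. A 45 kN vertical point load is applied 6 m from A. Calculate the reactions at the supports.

ΣM about A: B_y·7.5 − 45·6 = 0 → B_y = 270/7.5 = 36.00 kN.
ΣF_y = 0: A_y + 36 − 45 = 0 → A_y = 9.000 kN.
ΣF_x = 0: no horizontal applied forces, so A_x = 0.

A_x = 0, A_y = 9.000 kN, B_y = 36.00 kN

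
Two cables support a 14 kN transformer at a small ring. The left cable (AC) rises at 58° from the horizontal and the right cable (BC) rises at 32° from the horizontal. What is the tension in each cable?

ΣF_x = 0: −T_AC·cos58° + T_BC·cos32° = 0 → T_BC = 0.624869·T_AC.
ΣF_y = 0: T_AC·sin58° + T_BC·sin32° = 14.
Substitute: T_AC·(0.848048 + 0.624869·0.529919) = 14 → T_AC = 11.8727 ≈ 11.87 kN.
Then T_BC = 0.624869 × 11.8727 = 7.419 kN.

T_AC = 11.87 kN, T_BC = 7.419 kN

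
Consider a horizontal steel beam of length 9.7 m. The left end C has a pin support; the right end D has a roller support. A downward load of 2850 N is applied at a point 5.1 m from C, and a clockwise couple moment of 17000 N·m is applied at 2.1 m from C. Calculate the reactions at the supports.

C_x = 0, C_y = -401.0 N, D_y = 3251 N

Taking moments about C: D_y·9.7 − 2850·5.1 − 17000 = 0 → D_y = 31535/9.7 = 3251.03 ≈ 3251 N.
ΣF_y = 0: C_y + 3251.03 − 2850 = 0 → C_y = -401.0 N.
ΣF_x = 0: no horizontal applied forces, so C_x = 0.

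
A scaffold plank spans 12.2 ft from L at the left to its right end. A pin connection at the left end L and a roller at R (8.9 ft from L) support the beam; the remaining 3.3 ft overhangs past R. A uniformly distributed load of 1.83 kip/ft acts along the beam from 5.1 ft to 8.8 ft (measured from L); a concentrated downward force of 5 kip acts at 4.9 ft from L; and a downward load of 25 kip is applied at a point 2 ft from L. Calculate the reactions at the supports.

Resultant of the distributed load: 1.83 × 3.7 = 6.771 kip at 6.95 ft from L.
Moments about L: R_y·8.9 − (1.83·3.7)·6.95 − 5·4.9 − 25·2 = 0 → R_y = 121.55845/8.9 = 13.6583 ≈ 13.66 kip.
ΣF_y = 0: L_y + 13.6583 − 1.83·3.7 − 5 − 25 = 0 → L_y = 23.11 kip.
ΣF_x = 0: no horizontal applied forces, so L_x = 0.

L_x = 0, L_y = 23.11 kip, R_y = 13.66 kip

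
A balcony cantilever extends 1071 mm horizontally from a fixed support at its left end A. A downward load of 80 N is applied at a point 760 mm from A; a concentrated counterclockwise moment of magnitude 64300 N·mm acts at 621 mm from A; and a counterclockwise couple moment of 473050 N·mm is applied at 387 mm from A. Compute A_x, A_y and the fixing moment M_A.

A_x = 0, A_y = 80.00 N, M_A = -476600 N·mm

ΣF_x = 0: A_x = 0.
ΣF_y = 0: A_y − 80 = 0 → A_y = 80.00 N.
ΣM about A: M_A − 80·760 + 64300 + 473050 = 0 → M_A = -476600 N·mm.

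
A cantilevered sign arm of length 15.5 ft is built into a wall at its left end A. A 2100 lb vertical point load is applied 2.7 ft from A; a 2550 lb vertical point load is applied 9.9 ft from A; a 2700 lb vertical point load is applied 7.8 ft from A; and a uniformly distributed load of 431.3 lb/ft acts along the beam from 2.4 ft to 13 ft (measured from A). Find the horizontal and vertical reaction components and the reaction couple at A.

A_x = 0, A_y = 11920 lb, M_A = 87180 lb·ft

Resultant of the distributed load: 431.3 × 10.6 = 4571.78 lb at 7.7 ft from A.
ΣF_x = 0: A_x = 0.
ΣF_y = 0: A_y − 2100 − 2550 − 2700 − 431.3·10.6 = 0 → A_y = 11920 lb.
ΣM about A: M_A − 2100·2.7 − 2550·9.9 − 2700·7.8 − (431.3·10.6)·7.7 = 0 → M_A = 87180 lb·ft.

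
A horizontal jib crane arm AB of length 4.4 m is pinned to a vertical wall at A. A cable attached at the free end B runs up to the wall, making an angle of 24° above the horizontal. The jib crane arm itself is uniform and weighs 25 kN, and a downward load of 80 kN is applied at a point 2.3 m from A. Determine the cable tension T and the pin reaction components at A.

ΣM about A: T·sin24°·4.4 − 25·2.2 − 80·2.3 = 0 → T = 239/(4.4·0.406737) = 133.546 ≈ 133.5 kN.
ΣF_x = 0: A_x − T·cos24° = 0 → A_x = 133.546 × 0.913545 = 122.0 kN.
ΣF_y = 0: A_y + T·sin24° − 25 − 80 = 0 → A_y = 105 − 133.546 × 0.406737 = 50.68 kN.

T = 133.5 kN, A_x = 122.0 kN, A_y = 50.68 kN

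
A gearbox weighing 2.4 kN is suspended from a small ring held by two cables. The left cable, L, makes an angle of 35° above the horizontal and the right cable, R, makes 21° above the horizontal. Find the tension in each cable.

T_L = 2.703 kN, T_R = 2.371 kN

ΣF_x = 0: −T_L·cos35° + T_R·cos21° = 0 → T_R = 0.877431·T_L.
ΣF_y = 0: T_L·sin35° + T_R·sin21° = 2.4.
Substitute: T_L·(0.573576 + 0.877431·0.358368) = 2.4 → T_L = 2.70264 ≈ 2.703 kN.
Then T_R = 0.877431 × 2.70264 = 2.371 kN.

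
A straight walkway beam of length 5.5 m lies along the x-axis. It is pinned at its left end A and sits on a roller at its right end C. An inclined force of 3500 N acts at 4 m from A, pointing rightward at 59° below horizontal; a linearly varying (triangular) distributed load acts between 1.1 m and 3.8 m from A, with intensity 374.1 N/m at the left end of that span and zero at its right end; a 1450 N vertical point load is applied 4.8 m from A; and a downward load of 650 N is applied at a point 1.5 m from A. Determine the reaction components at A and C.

Resultant of the triangular load: ½ × 374.1 × 2.7 = 505.035 N, acting at 2 m from A (one-third of the span from the peak).
Taking moments about A: C_y·5.5 − 3500·sin59°·4 − (½·374.1·2.7)·2 − 1450·4.8 − 650·1.5 = 0 → C_y = 20945.4/5.5 = 3808.25 ≈ 3808 N.
ΣF_y = 0: A_y + 3808.25 − 3500·sin59° − ½·374.1·2.7 − 1450 − 650 = 0 → A_y = 1797 N.
ΣF_x = 0: A_x + 3500·cos59° = 0 → A_x = -1803 N.

A_x = -1803 N, A_y = 1797 N, C_y = 3808 N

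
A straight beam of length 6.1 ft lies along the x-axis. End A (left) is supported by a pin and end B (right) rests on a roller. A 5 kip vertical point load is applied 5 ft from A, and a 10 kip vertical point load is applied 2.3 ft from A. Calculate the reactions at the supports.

Moments about A: B_y·6.1 − 5·5 − 10·2.3 = 0 → B_y = 48/6.1 = 7.86885 ≈ 7.869 kip.
ΣF_y = 0: A_y + 7.86885 − 5 − 10 = 0 → A_y = 7.131 kip.
ΣF_x = 0: no horizontal applied forces, so A_x = 0.

A_x = 0, A_y = 7.131 kip, B_y = 7.869 kip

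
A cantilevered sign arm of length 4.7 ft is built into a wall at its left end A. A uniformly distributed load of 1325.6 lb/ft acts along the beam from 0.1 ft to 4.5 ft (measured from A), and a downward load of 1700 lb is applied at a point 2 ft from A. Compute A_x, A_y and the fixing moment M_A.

A_x = 0, A_y = 7533 lb, M_A = 16820 lb·ft

Resultant of the distributed load: 1325.6 × 4.4 = 5832.64 lb at 2.3 ft from A.
ΣF_x = 0: A_x = 0.
ΣF_y = 0: A_y − 1325.6·4.4 − 1700 = 0 → A_y = 7533 lb.
ΣM about A: M_A − (1325.6·4.4)·2.3 − 1700·2 = 0 → M_A = 16820 lb·ft.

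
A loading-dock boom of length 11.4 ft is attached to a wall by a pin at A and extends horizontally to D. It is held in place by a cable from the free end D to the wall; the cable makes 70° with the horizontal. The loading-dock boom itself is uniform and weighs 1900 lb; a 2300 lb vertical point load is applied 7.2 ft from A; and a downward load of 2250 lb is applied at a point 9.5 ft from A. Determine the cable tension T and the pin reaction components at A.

T = 4552 lb, A_x = 1557 lb, A_y = 2172 lb

ΣM about A: T·sin70°·11.4 − 1900·5.7 − 2300·7.2 − 2250·9.5 = 0 → T = 48765/(11.4·0.939693) = 4552.16 ≈ 4552 lb.
ΣF_x = 0: A_x − T·cos70° = 0 → A_x = 4552.16 × 0.34202 = 1557 lb.
ΣF_y = 0: A_y + T·sin70° − 1900 − 2300 − 2250 = 0 → A_y = 6450 − 4552.16 × 0.939693 = 2172 lb.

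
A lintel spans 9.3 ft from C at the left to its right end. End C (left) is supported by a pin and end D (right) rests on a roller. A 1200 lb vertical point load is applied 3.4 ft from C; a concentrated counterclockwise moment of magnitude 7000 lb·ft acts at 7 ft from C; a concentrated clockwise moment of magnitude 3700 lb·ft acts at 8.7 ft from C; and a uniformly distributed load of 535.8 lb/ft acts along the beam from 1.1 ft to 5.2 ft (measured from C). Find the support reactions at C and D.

Resultant of the distributed load: 535.8 × 4.1 = 2196.78 lb at 3.15 ft from C.
Taking moments about C: D_y·9.3 − 1200·3.4 + 7000 − 3700 − (535.8·4.1)·3.15 = 0 → D_y = 7699.857/9.3 = 827.942 ≈ 827.9 lb.
ΣF_y = 0: C_y + 827.942 − 1200 − 535.8·4.1 = 0 → C_y = 2569 lb.
ΣF_x = 0: no horizontal applied forces, so C_x = 0.

C_x = 0, C_y = 2569 lb, D_y = 827.9 lb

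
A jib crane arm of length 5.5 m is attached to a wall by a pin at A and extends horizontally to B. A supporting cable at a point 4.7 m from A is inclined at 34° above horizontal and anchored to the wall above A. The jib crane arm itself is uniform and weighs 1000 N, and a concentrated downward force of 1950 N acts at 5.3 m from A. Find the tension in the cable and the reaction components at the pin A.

T = 4979 N, A_x = 4128 N, A_y = 166.0 N

ΣM about A: T·sin34°·4.7 − 1000·2.75 − 1950·5.3 = 0 → T = 13085/(4.7·0.559193) = 4978.68 ≈ 4979 N.
ΣF_x = 0: A_x − T·cos34° = 0 → A_x = 4978.68 × 0.829038 = 4128 N.
ΣF_y = 0: A_y + T·sin34° − 1000 − 1950 = 0 → A_y = 2950 − 4978.68 × 0.559193 = 166.0 N.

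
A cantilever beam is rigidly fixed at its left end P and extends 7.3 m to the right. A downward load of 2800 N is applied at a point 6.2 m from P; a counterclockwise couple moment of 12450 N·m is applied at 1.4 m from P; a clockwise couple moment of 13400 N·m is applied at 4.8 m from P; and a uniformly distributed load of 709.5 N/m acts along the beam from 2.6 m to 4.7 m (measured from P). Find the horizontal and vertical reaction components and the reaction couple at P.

P_x = 0, P_y = 4290 N, M_P = 23750 N·m

Resultant of the distributed load: 709.5 × 2.1 = 1489.95 N at 3.65 m from P.
ΣF_x = 0: P_x = 0.
ΣF_y = 0: P_y − 2800 − 709.5·2.1 = 0 → P_y = 4290 N.
ΣM about P: M_P − 2800·6.2 + 12450 − 13400 − (709.5·2.1)·3.65 = 0 → M_P = 23750 N·m.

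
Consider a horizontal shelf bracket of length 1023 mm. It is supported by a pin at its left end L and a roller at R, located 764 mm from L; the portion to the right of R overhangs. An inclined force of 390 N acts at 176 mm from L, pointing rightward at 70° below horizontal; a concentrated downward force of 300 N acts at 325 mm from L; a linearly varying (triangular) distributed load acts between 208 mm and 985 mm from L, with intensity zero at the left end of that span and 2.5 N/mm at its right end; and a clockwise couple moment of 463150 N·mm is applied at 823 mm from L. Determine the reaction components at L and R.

Resultant of the triangular load: ½ × 2.5 × 777 = 971.25 N, acting at 726 mm from L (one-third of the span from the peak).
Taking moments about L: R_y·764 − 390·sin70°·176 − 300·325 − (½·2.5·777)·726 − 463150 = 0 → R_y = 1330280/764 = 1741.2 ≈ 1741 N.
ΣF_y = 0: L_y + 1741.2 − 390·sin70° − 300 − ½·2.5·777 = 0 → L_y = -103.5 N.
ΣF_x = 0: L_x + 390·cos70° = 0 → L_x = -133.4 N.

L_x = -133.4 N, L_y = -103.5 N, R_y = 1741 N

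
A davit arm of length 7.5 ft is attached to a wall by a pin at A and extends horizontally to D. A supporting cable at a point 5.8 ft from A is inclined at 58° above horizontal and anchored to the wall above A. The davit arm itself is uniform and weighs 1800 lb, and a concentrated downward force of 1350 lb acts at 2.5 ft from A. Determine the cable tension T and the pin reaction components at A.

ΣM about A: T·sin58°·5.8 − 1800·3.75 − 1350·2.5 = 0 → T = 10125/(5.8·0.848048) = 2058.48 ≈ 2058 lb.
ΣF_x = 0: A_x − T·cos58° = 0 → A_x = 2058.48 × 0.529919 = 1091 lb.
ΣF_y = 0: A_y + T·sin58° − 1800 − 1350 = 0 → A_y = 3150 − 2058.48 × 0.848048 = 1404 lb.

T = 2058 lb, A_x = 1091 lb, A_y = 1404 lb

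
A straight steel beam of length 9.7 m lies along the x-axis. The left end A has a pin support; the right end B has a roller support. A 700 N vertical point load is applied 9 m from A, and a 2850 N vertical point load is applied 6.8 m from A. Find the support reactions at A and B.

Taking moments about A: B_y·9.7 − 700·9 − 2850·6.8 = 0 → B_y = 25680/9.7 = 2647.42 ≈ 2647 N.
ΣF_y = 0: A_y + 2647.42 − 700 − 2850 = 0 → A_y = 902.6 N.
ΣF_x = 0: no horizontal applied forces, so A_x = 0.

A_x = 0, A_y = 902.6 N, B_y = 2647 N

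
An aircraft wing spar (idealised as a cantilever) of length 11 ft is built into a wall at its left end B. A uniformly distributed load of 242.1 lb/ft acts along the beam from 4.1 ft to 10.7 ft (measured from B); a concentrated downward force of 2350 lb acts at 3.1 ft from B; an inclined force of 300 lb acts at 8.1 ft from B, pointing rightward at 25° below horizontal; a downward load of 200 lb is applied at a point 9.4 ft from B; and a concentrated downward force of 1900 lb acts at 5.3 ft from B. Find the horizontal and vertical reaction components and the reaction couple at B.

B_x = -271.9 lb, B_y = 6175 lb, M_B = 32090 lb·ft

Resultant of the distributed load: 242.1 × 6.6 = 1597.86 lb at 7.4 ft from B.
ΣF_x = 0: B_x + 300·cos25° = 0 → B_x = -271.9 lb.
ΣF_y = 0: B_y − 242.1·6.6 − 2350 − 300·sin25° − 200 − 1900 = 0 → B_y = 6175 lb.
ΣM about B: M_B − (242.1·6.6)·7.4 − 2350·3.1 − 300·sin25°·8.1 − 200·9.4 − 1900·5.3 = 0 → M_B = 32090 lb·ft.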